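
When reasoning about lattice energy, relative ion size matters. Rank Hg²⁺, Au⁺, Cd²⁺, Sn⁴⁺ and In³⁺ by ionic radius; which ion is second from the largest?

Electron counts and nuclear charges: Sn⁴⁺ (Z=50, 46 e⁻), In³⁺ (Z=49, 46 e⁻), Cd²⁺ (Z=48, 46 e⁻), Hg²⁺ (Z=80, 78 e⁻), Au⁺ (Z=79, 78 e⁻). Sn⁴⁺ < In³⁺ (both 46 e⁻, Z=50>49); In³⁺ < Cd²⁺ (both 46 e⁻, Z=49>48); Cd²⁺ < Hg²⁺ (same group, period 5 vs 6); Hg²⁺ < Au⁺ (both 78 e⁻, Z=80>79).
Ordering: Sn⁴⁺ < In³⁺ < Cd²⁺ < Hg²⁺ < Au⁺. The second largest is Hg²⁺.

Hg²⁺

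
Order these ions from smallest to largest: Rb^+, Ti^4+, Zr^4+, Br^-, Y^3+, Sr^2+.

Electron counts and nuclear charges: Ti^4+ (Z=22, 18 e⁻), Zr^4+ (Z=40, 36 e⁻), Y^3+ (Z=39, 36 e⁻), Sr^2+ (Z=38, 36 e⁻), Rb^+ (Z=37, 36 e⁻), Br^- (Z=35, 36 e⁻). Ti^4+ < Zr^4+ (same group, period 4 vs 5); Zr^4+ < Y^3+ (isoelectronic, higher Z=40 is smaller); Y^3+ < Sr^2+ (isoelectronic, higher Z=39 is smaller); Sr^2+ < Rb^+ (isoelectronic, higher Z=38 is smaller); Rb^+ < Br^- (isoelectronic, higher Z=37 is smaller).

Ti^4+ < Zr^4+ < Y^3+ < Sr^2+ < Rb^+ < Br^-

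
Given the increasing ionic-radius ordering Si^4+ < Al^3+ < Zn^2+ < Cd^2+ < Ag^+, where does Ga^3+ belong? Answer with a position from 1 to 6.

Work out protons and electrons: Si^4+ has 10 e⁻ (Z=14), Al^3+ has 10 e⁻ (Z=13), Ga^3+ has 28 e⁻ (Z=31), Zn^2+ has 28 e⁻ (Z=30), Cd^2+ has 46 e⁻ (Z=48), Ag^+ has 46 e⁻ (Z=47). Si^4+ < Al^3+ (both 10 e⁻, Z=14>13); Al^3+ < Ga^3+ (same group, 1 shell fewer); Ga^3+ < Zn^2+ (both 28 e⁻, Z=31>30); Zn^2+ < Cd^2+ (same group, period 4 vs 5); Cd^2+ < Ag^+ (both 46 e⁻, Z=48>47).
The complete sequence is Si^4+ < Al^3+ < Ga^3+ < Zn^2+ < Cd^2+ < Ag^+. Ga^3+ sits at position 3.

3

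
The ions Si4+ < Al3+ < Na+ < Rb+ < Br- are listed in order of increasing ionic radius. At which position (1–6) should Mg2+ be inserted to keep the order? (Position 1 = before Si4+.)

3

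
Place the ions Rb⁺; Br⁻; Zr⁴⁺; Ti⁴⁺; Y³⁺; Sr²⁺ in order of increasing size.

Ti⁴⁺ < Zr⁴⁺ < Y³⁺ < Sr²⁺ < Rb⁺ < Br⁻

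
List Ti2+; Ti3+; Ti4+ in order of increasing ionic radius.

For a single element, ionic radius drops as positive charge rises — Ti4+ < Ti2+.

Ti4+ < Ti3+ < Ti2+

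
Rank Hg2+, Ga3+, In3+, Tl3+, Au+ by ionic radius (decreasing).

Au+ > Hg2+ > Tl3+ > In3+ > Ga3+

Tabulating Z and e⁻: Ga3+ has 28 e⁻ (Z=31), In3+ has 46 e⁻ (Z=49), Tl3+ has 78 e⁻ (Z=81), Hg2+ has 78 e⁻ (Z=80), Au+ has 78 e⁻ (Z=79). Ga3+ < In3+ (same group, 1 shell fewer); In3+ < Tl3+ (same group, 1 shell fewer); Tl3+ < Hg2+ (both 78 e⁻, Z=81>80); Hg2+ < Au+ (isoelectronic, higher Z=80 is smaller).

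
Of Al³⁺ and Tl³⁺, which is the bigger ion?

Tl³⁺

These ions sit in one column with identical charge. Each step down the periodic table adds a principal shell, increasing the radius.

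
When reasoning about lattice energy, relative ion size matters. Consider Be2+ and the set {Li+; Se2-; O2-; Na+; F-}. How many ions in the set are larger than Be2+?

Be2+: 2 e⁻, Z=4, Li+: 2 e⁻, Z=3, Na+: 10 e⁻, Z=11, F-: 10 e⁻, Z=9, O2-: 10 e⁻, Z=8, Se2-: 36 e⁻, Z=34. Be2+ < Li+ (isoelectronic, higher Z=4 is smaller); Li+ < Na+ (same group, period 2 vs 3); Na+ < F- (both 10 e⁻, Z=11>9); F- < O2- (isoelectronic, higher Z=9 is smaller); O2- < Se2- (same group, 2 shells fewer).
Relative to Be2+, the ions that are larger are Li+, Na+, F-, O2-, Se2-. So 5 are larger.

5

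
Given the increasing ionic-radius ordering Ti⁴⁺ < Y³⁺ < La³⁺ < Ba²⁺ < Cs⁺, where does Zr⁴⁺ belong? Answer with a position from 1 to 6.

2

Tabulating Z and e⁻: Ti⁴⁺ (Z=22, 18 e⁻), Zr⁴⁺ (Z=40, 36 e⁻), Y³⁺ (Z=39, 36 e⁻), La³⁺ (Z=57, 54 e⁻), Ba²⁺ (Z=56, 54 e⁻), Cs⁺ (Z=55, 54 e⁻). Ti⁴⁺ < Zr⁴⁺ (same group, period 4 vs 5); Zr⁴⁺ < Y³⁺ (both 36 e⁻, Z=40>39); Y³⁺ < La³⁺ (same group, 1 shell fewer); La³⁺ < Ba²⁺ (isoelectronic, higher Z=57 is smaller); Ba²⁺ < Cs⁺ (isoelectronic, higher Z=56 is smaller).
Merged order: Ti⁴⁺ < Zr⁴⁺ < Y³⁺ < La³⁺ < Ba²⁺ < Cs⁺ — Zr⁴⁺ is number 2.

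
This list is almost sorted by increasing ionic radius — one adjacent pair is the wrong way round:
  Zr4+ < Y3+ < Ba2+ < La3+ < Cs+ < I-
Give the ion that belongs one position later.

Check each adjacent pair. Ba2+ and La3+ are reversed: both have 54 electrons but Z(La)=57 > Z(Ba)=56, so La3+ should be the smaller of the two. No other neighbouring pair contradicts the periodic trends, so Ba2+ is the ion listed too early.

Ba2+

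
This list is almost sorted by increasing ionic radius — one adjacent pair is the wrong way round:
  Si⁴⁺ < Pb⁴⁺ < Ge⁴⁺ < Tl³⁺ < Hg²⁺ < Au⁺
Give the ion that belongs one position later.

Pb⁴⁺

Scanning neighbour by neighbour, only Pb⁴⁺/Ge⁴⁺ violates a trend: Ge⁴⁺ and Pb⁴⁺ are in one column with the same charge; the lighter period-4 ion has 2 fewer shells and is smaller. That makes Pb⁴⁺ the one sitting a position early relative to where it belongs.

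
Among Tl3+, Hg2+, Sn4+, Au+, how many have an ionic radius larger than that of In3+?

3

Tabulating Z and e⁻: Sn4+ has 46 e⁻ (Z=50), In3+ has 46 e⁻ (Z=49), Tl3+ has 78 e⁻ (Z=81), Hg2+ has 78 e⁻ (Z=80), Au+ has 78 e⁻ (Z=79). Sn4+ < In3+ (both 46 e⁻, Z=50>49); In3+ < Tl3+ (same group, period 5 vs 6); Tl3+ < Hg2+ (both 78 e⁻, Z=81>80); Hg2+ < Au+ (both 78 e⁻, Z=80>79).
Relative to In3+, the ions that are larger are Tl3+, Hg2+, Au+. That's 3.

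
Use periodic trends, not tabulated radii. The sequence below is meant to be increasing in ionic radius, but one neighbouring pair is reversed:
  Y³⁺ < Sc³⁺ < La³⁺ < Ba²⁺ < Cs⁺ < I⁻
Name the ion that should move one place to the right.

Y³⁺

Scanning neighbour by neighbour, only Y³⁺/Sc³⁺ violates a trend: both in group 3 with the same charge; Sc³⁺ (period 4) has the smaller radius. That makes Y³⁺ the one sitting a position early relative to where it belongs.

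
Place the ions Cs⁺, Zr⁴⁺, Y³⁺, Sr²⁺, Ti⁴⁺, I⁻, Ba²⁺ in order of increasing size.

Ti⁴⁺ < Zr⁴⁺ < Y³⁺ < Sr²⁺ < Ba²⁺ < Cs⁺ < I⁻

Ti⁴⁺ has 18 e⁻ (Z=22), Zr⁴⁺ has 36 e⁻ (Z=40), Y³⁺ has 36 e⁻ (Z=39), Sr²⁺ has 36 e⁻ (Z=38), Ba²⁺ has 54 e⁻ (Z=56), Cs⁺ has 54 e⁻ (Z=55), I⁻ has 54 e⁻ (Z=53). Ti⁴⁺ < Zr⁴⁺ (same group, period 4 vs 5); Zr⁴⁺ < Y³⁺ (both 36 e⁻, Z=40>39); Y³⁺ < Sr²⁺ (isoelectronic, higher Z=39 is smaller); Sr²⁺ < Ba²⁺ (same group, period 5 vs 6); Ba²⁺ < Cs⁺ (isoelectronic, higher Z=56 is smaller); Cs⁺ < I⁻ (isoelectronic, higher Z=55 is smaller).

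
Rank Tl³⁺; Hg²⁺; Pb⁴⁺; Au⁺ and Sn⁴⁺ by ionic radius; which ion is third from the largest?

Tabulating Z and e⁻: Sn⁴⁺: 46 e⁻, Z=50, Pb⁴⁺: 78 e⁻, Z=82, Tl³⁺: 78 e⁻, Z=81, Hg²⁺: 78 e⁻, Z=80, Au⁺: 78 e⁻, Z=79. Sn⁴⁺ < Pb⁴⁺ (same group, 1 shell fewer); Pb⁴⁺ < Tl³⁺ (isoelectronic, higher Z=82 is smaller); Tl³⁺ < Hg²⁺ (both 78 e⁻, Z=81>80); Hg²⁺ < Au⁺ (isoelectronic, higher Z=80 is smaller).
That gives Sn⁴⁺ < Pb⁴⁺ < Tl³⁺ < Hg²⁺ < Au⁺. From the largest end, number 3 is Tl³⁺.

Tl³⁺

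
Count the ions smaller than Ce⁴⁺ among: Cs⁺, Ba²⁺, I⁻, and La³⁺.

0

These species are isoelectronic with 54 electrons. The only difference is the number of protons: Ce⁴⁺ (Z=58), La³⁺ (Z=57), Ba²⁺ (Z=56), Cs⁺ (Z=55), I⁻ (Z=53). The strongest nuclear pull (Ce⁴⁺) gives the smallest ion.
Placing each against Ce⁴⁺: smaller — none; larger — La³⁺, Ba²⁺, Cs⁺, I⁻. Count: 0.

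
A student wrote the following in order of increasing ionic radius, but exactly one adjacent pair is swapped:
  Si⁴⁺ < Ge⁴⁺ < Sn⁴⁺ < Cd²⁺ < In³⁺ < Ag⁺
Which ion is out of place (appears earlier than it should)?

Check each adjacent pair. Cd²⁺ and In³⁺ are reversed: both have 46 electrons but Z(In)=49 > Z(Cd)=48, so In³⁺ should be the smaller of the two. No other neighbouring pair contradicts the periodic trends, so Cd²⁺ is the ion listed too early.

Cd²⁺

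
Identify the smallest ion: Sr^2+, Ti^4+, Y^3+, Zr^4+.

Work out protons and electrons: Ti^4+: 18 e⁻, Z=22, Zr^4+: 36 e⁻, Z=40, Y^3+: 36 e⁻, Z=39, Sr^2+: 36 e⁻, Z=38. Ti^4+ < Zr^4+ (same group, period 4 vs 5); Zr^4+ < Y^3+ (both 36 e⁻, Z=40>39); Y^3+ < Sr^2+ (both 36 e⁻, Z=39>38).

Ti^4+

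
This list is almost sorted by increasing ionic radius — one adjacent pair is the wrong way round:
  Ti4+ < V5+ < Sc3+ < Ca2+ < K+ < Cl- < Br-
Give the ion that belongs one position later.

Check each adjacent pair. Ti4+ and V5+ are reversed: both have 18 electrons but Z(V)=23 > Z(Ti)=22, so V5+ should be the smaller of the two. No other neighbouring pair contradicts the periodic trends, so Ti4+ is the ion listed too early.

Ti4+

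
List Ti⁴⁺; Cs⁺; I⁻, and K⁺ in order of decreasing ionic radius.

I⁻ > Cs⁺ > K⁺ > Ti⁴⁺

Tabulating Z and e⁻: Ti⁴⁺: 18 e⁻, Z=22, K⁺: 18 e⁻, Z=19, Cs⁺: 54 e⁻, Z=55, I⁻: 54 e⁻, Z=53. Ti⁴⁺ < K⁺ (both 18 e⁻, Z=22>19); K⁺ < Cs⁺ (same group, 2 shells fewer); Cs⁺ < I⁻ (both 54 e⁻, Z=55>53).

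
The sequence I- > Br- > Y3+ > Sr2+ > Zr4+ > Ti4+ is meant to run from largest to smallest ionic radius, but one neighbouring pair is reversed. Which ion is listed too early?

Y3+

The pair Y3+, Sr2+ is the wrong way round — both have 36 electrons but Z(Y)=39 > Z(Sr)=38, so Y3+ should be the smaller of the two. All other adjacent pairs agree with periodic trends, so Y3+ is the misplaced ion.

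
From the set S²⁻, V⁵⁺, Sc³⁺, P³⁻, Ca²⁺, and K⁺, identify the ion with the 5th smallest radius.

S²⁻

All of these have 18 electrons (isoelectronic). With the same electron cloud, the ion with the most protons pulls it in tightest. Nuclear charges: V⁵⁺ (Z=23), Sc³⁺ (Z=21), Ca²⁺ (Z=20), K⁺ (Z=19), S²⁻ (Z=16), P³⁻ (Z=15). Highest Z is smallest.
That gives V⁵⁺ < Sc³⁺ < Ca²⁺ < K⁺ < S²⁻ < P³⁻. From the smallest end, number 5 is S²⁻.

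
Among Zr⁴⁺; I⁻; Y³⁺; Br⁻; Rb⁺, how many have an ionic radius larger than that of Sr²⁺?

3

Zr⁴⁺ (Z=40, 36 e⁻), Y³⁺ (Z=39, 36 e⁻), Sr²⁺ (Z=38, 36 e⁻), Rb⁺ (Z=37, 36 e⁻), Br⁻ (Z=35, 36 e⁻), I⁻ (Z=53, 54 e⁻). Zr⁴⁺ < Y³⁺ (both 36 e⁻, Z=40>39); Y³⁺ < Sr²⁺ (isoelectronic, higher Z=39 is smaller); Sr²⁺ < Rb⁺ (isoelectronic, higher Z=38 is smaller); Rb⁺ < Br⁻ (isoelectronic, higher Z=37 is smaller); Br⁻ < I⁻ (same group, period 4 vs 5).
Ordering all of them (including Sr²⁺) by radius gives Zr⁴⁺ < Y³⁺ < Sr²⁺ < Rb⁺ < Br⁻ < I⁻. That's 3.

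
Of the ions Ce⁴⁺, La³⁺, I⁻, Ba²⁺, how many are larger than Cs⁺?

These species are isoelectronic with 54 electrons. The only difference is the number of protons: Ce⁴⁺ (Z=58), La³⁺ (Z=57), Ba²⁺ (Z=56), Cs⁺ (Z=55), I⁻ (Z=53). The strongest nuclear pull (Ce⁴⁺) gives the smallest ion.
Relative to Cs⁺, the ions that are larger are I⁻. Count: 1.

1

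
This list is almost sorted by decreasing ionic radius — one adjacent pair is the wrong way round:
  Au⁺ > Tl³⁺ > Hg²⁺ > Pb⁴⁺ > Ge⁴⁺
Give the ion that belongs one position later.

The pair Tl³⁺, Hg²⁺ is the wrong way round — Tl³⁺ and Hg²⁺ share 78 electrons; the higher nuclear charge on Tl (Z=81) contracts it more, so Tl³⁺ < Hg²⁺. All other adjacent pairs agree with periodic trends, so Tl³⁺ is the misplaced ion.

Tl³⁺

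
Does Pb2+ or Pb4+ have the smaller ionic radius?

Pb4+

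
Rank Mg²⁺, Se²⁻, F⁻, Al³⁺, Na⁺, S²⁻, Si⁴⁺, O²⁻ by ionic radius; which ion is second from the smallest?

Al³⁺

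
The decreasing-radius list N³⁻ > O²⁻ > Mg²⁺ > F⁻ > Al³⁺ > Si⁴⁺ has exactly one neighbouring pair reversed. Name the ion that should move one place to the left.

Compare adjacent ions: Mg²⁺ and F⁻ share 10 electrons; the higher nuclear charge on Mg (Z=12) contracts it more, so Mg²⁺ < F⁻ — yet in this decreasing list Mg²⁺ sits before F⁻. Nothing else is reversed, so F⁻ should move one place to the left.

F⁻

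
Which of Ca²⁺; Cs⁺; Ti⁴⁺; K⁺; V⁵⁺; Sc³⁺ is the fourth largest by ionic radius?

Sc³⁺

Tabulating Z and e⁻: V⁵⁺: 18 e⁻, Z=23, Ti⁴⁺: 18 e⁻, Z=22, Sc³⁺: 18 e⁻, Z=21, Ca²⁺: 18 e⁻, Z=20, K⁺: 18 e⁻, Z=19, Cs⁺: 54 e⁻, Z=55. V⁵⁺ < Ti⁴⁺ (isoelectronic, higher Z=23 is smaller); Ti⁴⁺ < Sc³⁺ (isoelectronic, higher Z=22 is smaller); Sc³⁺ < Ca²⁺ (both 18 e⁻, Z=21>20); Ca²⁺ < K⁺ (isoelectronic, higher Z=20 is smaller); K⁺ < Cs⁺ (same group, period 4 vs 6).
Ordering: V⁵⁺ < Ti⁴⁺ < Sc³⁺ < Ca²⁺ < K⁺ < Cs⁺. The fourth largest is Sc³⁺.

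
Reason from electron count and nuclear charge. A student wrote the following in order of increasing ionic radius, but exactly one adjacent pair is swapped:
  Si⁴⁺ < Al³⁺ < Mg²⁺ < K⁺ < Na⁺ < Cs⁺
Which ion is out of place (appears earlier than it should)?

The pair K⁺, Na⁺ is the wrong way round — same group and charge — period 3 sits above period 4, so Na⁺ is smaller. All other adjacent pairs agree with periodic trends, so K⁺ is the misplaced ion.

K⁺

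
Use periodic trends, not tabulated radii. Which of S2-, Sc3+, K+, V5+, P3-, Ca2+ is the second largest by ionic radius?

S2-

These species are isoelectronic with 18 electrons. The only difference is the number of protons: V5+ (Z=23), Sc3+ (Z=21), Ca2+ (Z=20), K+ (Z=19), S2- (Z=16), P3- (Z=15). The strongest nuclear pull (V5+) gives the smallest ion.
Full ascending order: V5+ < Sc3+ < Ca2+ < K+ < S2- < P3-. Counting from the largest, position 2 is S2-.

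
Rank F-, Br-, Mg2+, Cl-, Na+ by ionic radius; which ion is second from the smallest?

Na+

Electron counts and nuclear charges: Mg2+ has 10 e⁻ (Z=12), Na+ has 10 e⁻ (Z=11), F- has 10 e⁻ (Z=9), Cl- has 18 e⁻ (Z=17), Br- has 36 e⁻ (Z=35). Mg2+ < Na+ (both 10 e⁻, Z=12>11); Na+ < F- (isoelectronic, higher Z=11 is smaller); F- < Cl- (same group, period 2 vs 3); Cl- < Br- (same group, 1 shell fewer).
So the order is Mg2+ < Na+ < F- < Cl- < Br-; the 2nd-smallest ion is Na+.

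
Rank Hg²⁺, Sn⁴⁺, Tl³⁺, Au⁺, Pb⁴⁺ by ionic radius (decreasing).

Au⁺ > Hg²⁺ > Tl³⁺ > Pb⁴⁺ > Sn⁴⁺

Electron counts and nuclear charges: Sn⁴⁺: 46 e⁻, Z=50, Pb⁴⁺: 78 e⁻, Z=82, Tl³⁺: 78 e⁻, Z=81, Hg²⁺: 78 e⁻, Z=80, Au⁺: 78 e⁻, Z=79. Sn⁴⁺ < Pb⁴⁺ (same group, period 5 vs 6); Pb⁴⁺ < Tl³⁺ (isoelectronic, higher Z=82 is smaller); Tl³⁺ < Hg²⁺ (isoelectronic, higher Z=81 is smaller); Hg²⁺ < Au⁺ (both 78 e⁻, Z=80>79).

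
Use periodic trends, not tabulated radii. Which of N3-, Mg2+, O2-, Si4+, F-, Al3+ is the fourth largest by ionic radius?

Mg2+

Each ion has 10 electrons. The ranking follows nuclear charge in reverse — greater Z gives a smaller radius. Si4+ (Z=14), Al3+ (Z=13), Mg2+ (Z=12), F- (Z=9), O2- (Z=8), N3- (Z=7).
So the order is Si4+ < Al3+ < Mg2+ < F- < O2- < N3-; the 4th-largest ion is Mg2+.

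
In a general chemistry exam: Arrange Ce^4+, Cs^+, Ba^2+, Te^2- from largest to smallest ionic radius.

Isoelectronic series (54 e⁻ each). Size is set by nuclear charge: more protons means a smaller ion. Ce^4+ (Z=58), Ba^2+ (Z=56), Cs^+ (Z=55), Te^2- (Z=52).

Te^2- > Cs^+ > Ba^2+ > Ce^4+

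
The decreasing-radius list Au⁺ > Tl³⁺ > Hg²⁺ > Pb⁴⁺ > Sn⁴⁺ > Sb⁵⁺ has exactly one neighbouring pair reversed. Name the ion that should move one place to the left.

Hg²⁺

The pair Tl³⁺, Hg²⁺ is the wrong way round — they are isoelectronic (78 e⁻) and Tl has more protons than Hg (81 vs 80), making Tl³⁺ smaller. All other adjacent pairs agree with periodic trends, so Hg²⁺ is the misplaced ion.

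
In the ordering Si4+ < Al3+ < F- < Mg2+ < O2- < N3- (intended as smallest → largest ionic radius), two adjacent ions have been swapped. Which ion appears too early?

Compare adjacent ions: Mg2+ and F- share 10 electrons; the higher nuclear charge on Mg (Z=12) contracts it more, so Mg2+ < F- — yet in this increasing list F- sits before Mg2+. Nothing else is reversed, so F- should move one place to the right.

F-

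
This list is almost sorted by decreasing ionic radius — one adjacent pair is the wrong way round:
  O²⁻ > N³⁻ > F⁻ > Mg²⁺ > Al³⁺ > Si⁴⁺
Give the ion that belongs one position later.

Scanning neighbour by neighbour, only O²⁻/N³⁻ violates a trend: both have 10 electrons but Z(O)=8 > Z(N)=7, so O²⁻ should be the smaller of the two. That makes O²⁻ the one sitting a position early relative to where it belongs.

O²⁻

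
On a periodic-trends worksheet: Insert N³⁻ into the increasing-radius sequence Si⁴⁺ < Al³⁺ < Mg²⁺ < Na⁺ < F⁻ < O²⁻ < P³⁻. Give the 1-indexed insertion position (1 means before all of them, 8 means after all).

7

Work out protons and electrons: Si⁴⁺ has 10 e⁻ (Z=14), Al³⁺ has 10 e⁻ (Z=13), Mg²⁺ has 10 e⁻ (Z=12), Na⁺ has 10 e⁻ (Z=11), F⁻ has 10 e⁻ (Z=9), O²⁻ has 10 e⁻ (Z=8), N³⁻ has 10 e⁻ (Z=7), P³⁻ has 18 e⁻ (Z=15). Si⁴⁺ < Al³⁺ (both 10 e⁻, Z=14>13); Al³⁺ < Mg²⁺ (both 10 e⁻, Z=13>12); Mg²⁺ < Na⁺ (both 10 e⁻, Z=12>11); Na⁺ < F⁻ (isoelectronic, higher Z=11 is smaller); F⁻ < O²⁻ (isoelectronic, higher Z=9 is smaller); O²⁻ < N³⁻ (both 10 e⁻, Z=8>7); N³⁻ < P³⁻ (same group, period 2 vs 3).
Merged order: Si⁴⁺ < Al³⁺ < Mg²⁺ < Na⁺ < F⁻ < O²⁻ < N³⁻ < P³⁻ — N³⁻ is number 7.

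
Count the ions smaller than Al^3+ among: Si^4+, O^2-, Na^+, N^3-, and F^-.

1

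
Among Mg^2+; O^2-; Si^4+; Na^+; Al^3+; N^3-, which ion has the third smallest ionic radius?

Mg^2+

Each ion has 10 electrons. The ranking follows nuclear charge in reverse — greater Z gives a smaller radius. Si^4+ (Z=14), Al^3+ (Z=13), Mg^2+ (Z=12), Na^+ (Z=11), O^2- (Z=8), N^3- (Z=7).
That gives Si^4+ < Al^3+ < Mg^2+ < Na^+ < O^2- < N^3-. From the smallest end, number 3 is Mg^2+.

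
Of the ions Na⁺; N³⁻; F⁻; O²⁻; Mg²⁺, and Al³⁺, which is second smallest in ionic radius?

Mg²⁺

All of these have 10 electrons (isoelectronic). With the same electron cloud, the ion with the most protons pulls it in tightest. Nuclear charges: Al³⁺ (Z=13), Mg²⁺ (Z=12), Na⁺ (Z=11), F⁻ (Z=9), O²⁻ (Z=8), N³⁻ (Z=7). Highest Z is smallest.
So the order is Al³⁺ < Mg²⁺ < Na⁺ < F⁻ < O²⁻ < N³⁻; the 2nd-smallest ion is Mg²⁺.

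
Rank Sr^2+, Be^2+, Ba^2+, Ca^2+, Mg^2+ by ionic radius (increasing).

Be^2+ < Mg^2+ < Ca^2+ < Sr^2+ < Ba^2+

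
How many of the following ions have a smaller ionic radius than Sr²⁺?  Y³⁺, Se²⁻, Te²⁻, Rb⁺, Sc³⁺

Sc³⁺ (Z=21, 18 e⁻), Y³⁺ (Z=39, 36 e⁻), Sr²⁺ (Z=38, 36 e⁻), Rb⁺ (Z=37, 36 e⁻), Se²⁻ (Z=34, 36 e⁻), Te²⁻ (Z=52, 54 e⁻). Sc³⁺ < Y³⁺ (same group, period 4 vs 5); Y³⁺ < Sr²⁺ (isoelectronic, higher Z=39 is smaller); Sr²⁺ < Rb⁺ (both 36 e⁻, Z=38>37); Rb⁺ < Se²⁻ (isoelectronic, higher Z=37 is smaller); Se²⁻ < Te²⁻ (same group, period 4 vs 5).
Overall: Sc³⁺ < Y³⁺ < Sr²⁺ < Rb⁺ < Se²⁻ < Te²⁻. Sr²⁺ has 2 below it and 3 above. That's 2.

2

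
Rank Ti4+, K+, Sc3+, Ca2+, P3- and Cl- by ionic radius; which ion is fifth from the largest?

Each ion has 18 electrons. The ranking follows nuclear charge in reverse — greater Z gives a smaller radius. Ti4+ (Z=22), Sc3+ (Z=21), Ca2+ (Z=20), K+ (Z=19), Cl- (Z=17), P3- (Z=15).
Full ascending order: Ti4+ < Sc3+ < Ca2+ < K+ < Cl- < P3-. Counting from the largest, position 5 is Sc3+.

Sc3+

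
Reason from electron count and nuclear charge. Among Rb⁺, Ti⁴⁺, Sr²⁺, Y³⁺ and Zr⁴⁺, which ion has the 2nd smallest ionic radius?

Zr⁴⁺

Electron counts and nuclear charges: Ti⁴⁺ has 18 e⁻ (Z=22), Zr⁴⁺ has 36 e⁻ (Z=40), Y³⁺ has 36 e⁻ (Z=39), Sr²⁺ has 36 e⁻ (Z=38), Rb⁺ has 36 e⁻ (Z=37). Ti⁴⁺ < Zr⁴⁺ (same group, period 4 vs 5); Zr⁴⁺ < Y³⁺ (both 36 e⁻, Z=40>39); Y³⁺ < Sr²⁺ (isoelectronic, higher Z=39 is smaller); Sr²⁺ < Rb⁺ (isoelectronic, higher Z=38 is smaller).
Ordering: Ti⁴⁺ < Zr⁴⁺ < Y³⁺ < Sr²⁺ < Rb⁺. The 2nd smallest is Zr⁴⁺.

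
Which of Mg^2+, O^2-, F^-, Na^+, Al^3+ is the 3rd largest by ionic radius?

Na^+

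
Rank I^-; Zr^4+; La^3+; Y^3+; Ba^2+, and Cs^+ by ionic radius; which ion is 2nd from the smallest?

Y^3+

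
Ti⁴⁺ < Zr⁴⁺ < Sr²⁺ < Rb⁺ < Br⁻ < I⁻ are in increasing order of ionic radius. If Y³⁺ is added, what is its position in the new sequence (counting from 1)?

3

Work out protons and electrons: Ti⁴⁺ has 18 e⁻ (Z=22), Zr⁴⁺ has 36 e⁻ (Z=40), Y³⁺ has 36 e⁻ (Z=39), Sr²⁺ has 36 e⁻ (Z=38), Rb⁺ has 36 e⁻ (Z=37), Br⁻ has 36 e⁻ (Z=35), I⁻ has 54 e⁻ (Z=53). Ti⁴⁺ < Zr⁴⁺ (same group, period 4 vs 5); Zr⁴⁺ < Y³⁺ (both 36 e⁻, Z=40>39); Y³⁺ < Sr²⁺ (both 36 e⁻, Z=39>38); Sr²⁺ < Rb⁺ (both 36 e⁻, Z=38>37); Rb⁺ < Br⁻ (isoelectronic, higher Z=37 is smaller); Br⁻ < I⁻ (same group, 1 shell fewer).
With Y³⁺ included the full order is Ti⁴⁺ < Zr⁴⁺ < Y³⁺ < Sr²⁺ < Rb⁺ < Br⁻ < I⁻, so it takes position 3.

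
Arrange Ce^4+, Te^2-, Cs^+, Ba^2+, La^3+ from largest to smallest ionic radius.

These species are isoelectronic with 54 electrons. The only difference is the number of protons: Ce^4+ (Z=58), La^3+ (Z=57), Ba^2+ (Z=56), Cs^+ (Z=55), Te^2- (Z=52). The strongest nuclear pull (Ce^4+) gives the smallest ion.

Te^2- > Cs^+ > Ba^2+ > La^3+ > Ce^4+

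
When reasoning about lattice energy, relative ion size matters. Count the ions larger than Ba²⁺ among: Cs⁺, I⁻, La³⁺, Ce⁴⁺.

2

All of these have 54 electrons (isoelectronic). With the same electron cloud, the ion with the most protons pulls it in tightest. Nuclear charges: Ce⁴⁺ (Z=58), La³⁺ (Z=57), Ba²⁺ (Z=56), Cs⁺ (Z=55), I⁻ (Z=53). Highest Z is smallest.
Placing each against Ba²⁺: smaller — Ce⁴⁺, La³⁺; larger — Cs⁺, I⁻. That's 2.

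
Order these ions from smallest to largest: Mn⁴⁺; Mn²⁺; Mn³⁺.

Same element, different charge: the more highly charged cation has fewer electrons and a greater effective nuclear charge per electron, making Mn⁴⁺ the smallest.

Mn⁴⁺ < Mn³⁺ < Mn²⁺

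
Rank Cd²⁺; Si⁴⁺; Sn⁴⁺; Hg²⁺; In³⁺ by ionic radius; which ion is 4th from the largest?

Sn⁴⁺

Electron counts and nuclear charges: Si⁴⁺ has 10 e⁻ (Z=14), Sn⁴⁺ has 46 e⁻ (Z=50), In³⁺ has 46 e⁻ (Z=49), Cd²⁺ has 46 e⁻ (Z=48), Hg²⁺ has 78 e⁻ (Z=80). Si⁴⁺ < Sn⁴⁺ (same group, 2 shells fewer); Sn⁴⁺ < In³⁺ (isoelectronic, higher Z=50 is smaller); In³⁺ < Cd²⁺ (isoelectronic, higher Z=49 is smaller); Cd²⁺ < Hg²⁺ (same group, 1 shell fewer).
Ordering: Si⁴⁺ < Sn⁴⁺ < In³⁺ < Cd²⁺ < Hg²⁺. The 4th largest is Sn⁴⁺.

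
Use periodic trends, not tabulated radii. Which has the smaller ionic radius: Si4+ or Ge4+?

All are in the same group with charge +4. Radius grows down the group as n (the outermost shell) increases.

Si4+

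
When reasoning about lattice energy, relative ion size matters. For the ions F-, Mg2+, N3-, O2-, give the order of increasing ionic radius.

Each ion has 10 electrons. The ranking follows nuclear charge in reverse — greater Z gives a smaller radius. Mg2+ (Z=12), F- (Z=9), O2- (Z=8), N3- (Z=7).

Mg2+ < F- < O2- < N3-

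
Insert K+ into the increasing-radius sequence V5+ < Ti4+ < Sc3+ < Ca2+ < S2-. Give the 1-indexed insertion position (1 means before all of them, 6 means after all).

Each ion has 18 electrons. The ranking follows nuclear charge in reverse — greater Z gives a smaller radius. V5+ (Z=23), Ti4+ (Z=22), Sc3+ (Z=21), Ca2+ (Z=20), K+ (Z=19), S2- (Z=16).
With K+ included the full order is V5+ < Ti4+ < Sc3+ < Ca2+ < K+ < S2-, so it takes position 5.

5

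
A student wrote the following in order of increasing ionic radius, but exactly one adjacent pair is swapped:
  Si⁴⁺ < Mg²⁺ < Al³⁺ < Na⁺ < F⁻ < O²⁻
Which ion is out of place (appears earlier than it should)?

Mg²⁺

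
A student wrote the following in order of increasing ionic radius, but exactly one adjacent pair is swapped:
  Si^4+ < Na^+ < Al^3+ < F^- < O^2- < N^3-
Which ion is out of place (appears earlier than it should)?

Na^+

Scanning neighbour by neighbour, only Na^+/Al^3+ violates a trend: they are isoelectronic (10 e⁻) and Al has more protons than Na (13 vs 11), making Al^3+ smaller. That makes Na^+ the one sitting a position early relative to where it belongs.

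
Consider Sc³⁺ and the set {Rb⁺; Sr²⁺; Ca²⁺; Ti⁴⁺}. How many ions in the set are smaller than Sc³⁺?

Work out protons and electrons: Ti⁴⁺ (Z=22, 18 e⁻), Sc³⁺ (Z=21, 18 e⁻), Ca²⁺ (Z=20, 18 e⁻), Sr²⁺ (Z=38, 36 e⁻), Rb⁺ (Z=37, 36 e⁻). Ti⁴⁺ < Sc³⁺ (isoelectronic, higher Z=22 is smaller); Sc³⁺ < Ca²⁺ (both 18 e⁻, Z=21>20); Ca²⁺ < Sr²⁺ (same group, 1 shell fewer); Sr²⁺ < Rb⁺ (isoelectronic, higher Z=38 is smaller).
Placing each against Sc³⁺: smaller — Ti⁴⁺; larger — Ca²⁺, Sr²⁺, Rb⁺. That's 1.

1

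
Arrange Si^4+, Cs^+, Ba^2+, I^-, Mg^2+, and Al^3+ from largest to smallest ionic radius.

First list Z and electron count for each: Si^4+ (Z=14, 10 e⁻), Al^3+ (Z=13, 10 e⁻), Mg^2+ (Z=12, 10 e⁻), Ba^2+ (Z=56, 54 e⁻), Cs^+ (Z=55, 54 e⁻), I^- (Z=53, 54 e⁻). Si^4+ < Al^3+ (isoelectronic, higher Z=14 is smaller); Al^3+ < Mg^2+ (both 10 e⁻, Z=13>12); Mg^2+ < Ba^2+ (same group, 3 shells fewer); Ba^2+ < Cs^+ (both 54 e⁻, Z=56>55); Cs^+ < I^- (both 54 e⁻, Z=55>53).

I^- > Cs^+ > Ba^2+ > Mg^2+ > Al^3+ > Si^4+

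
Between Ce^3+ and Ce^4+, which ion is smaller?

Ce^4+

These are all Ce ions. Removing more electrons (higher positive charge) pulls the remaining electrons in closer, so Ce^4+ is smallest and Ce^3+ is largest.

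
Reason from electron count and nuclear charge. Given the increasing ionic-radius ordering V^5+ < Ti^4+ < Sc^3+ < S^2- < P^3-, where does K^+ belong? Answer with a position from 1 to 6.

Isoelectronic series (18 e⁻ each). Size is set by nuclear charge: more protons means a smaller ion. V^5+ (Z=23), Ti^4+ (Z=22), Sc^3+ (Z=21), K^+ (Z=19), S^2- (Z=16), P^3- (Z=15).
With K^+ included the full order is V^5+ < Ti^4+ < Sc^3+ < K^+ < S^2- < P^3-, so it takes position 4.

4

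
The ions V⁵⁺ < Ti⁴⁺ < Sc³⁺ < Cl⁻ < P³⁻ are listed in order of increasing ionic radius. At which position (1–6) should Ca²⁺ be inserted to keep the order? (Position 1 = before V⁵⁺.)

These species are isoelectronic with 18 electrons. The only difference is the number of protons: V⁵⁺ (Z=23), Ti⁴⁺ (Z=22), Sc³⁺ (Z=21), Ca²⁺ (Z=20), Cl⁻ (Z=17), P³⁻ (Z=15). The strongest nuclear pull (V⁵⁺) gives the smallest ion.
Merged order: V⁵⁺ < Ti⁴⁺ < Sc³⁺ < Ca²⁺ < Cl⁻ < P³⁻ — Ca²⁺ is number 4.

4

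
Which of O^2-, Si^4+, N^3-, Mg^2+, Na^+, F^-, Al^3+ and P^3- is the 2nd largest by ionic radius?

N^3-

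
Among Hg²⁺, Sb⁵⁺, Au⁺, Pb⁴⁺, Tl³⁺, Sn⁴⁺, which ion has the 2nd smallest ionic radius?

Sb⁵⁺ (Z=51, 46 e⁻), Sn⁴⁺ (Z=50, 46 e⁻), Pb⁴⁺ (Z=82, 78 e⁻), Tl³⁺ (Z=81, 78 e⁻), Hg²⁺ (Z=80, 78 e⁻), Au⁺ (Z=79, 78 e⁻). Sb⁵⁺ < Sn⁴⁺ (both 46 e⁻, Z=51>50); Sn⁴⁺ < Pb⁴⁺ (same group, period 5 vs 6); Pb⁴⁺ < Tl³⁺ (isoelectronic, higher Z=82 is smaller); Tl³⁺ < Hg²⁺ (isoelectronic, higher Z=81 is smaller); Hg²⁺ < Au⁺ (both 78 e⁻, Z=80>79).
Ordering: Sb⁵⁺ < Sn⁴⁺ < Pb⁴⁺ < Tl³⁺ < Hg²⁺ < Au⁺. The 2nd smallest is Sn⁴⁺.

Sn⁴⁺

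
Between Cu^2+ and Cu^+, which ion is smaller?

Cu^2+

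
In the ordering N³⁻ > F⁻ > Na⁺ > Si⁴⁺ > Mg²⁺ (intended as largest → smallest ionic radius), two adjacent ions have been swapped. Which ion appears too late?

Compare adjacent ions: Si⁴⁺ and Mg²⁺ share 10 electrons; the higher nuclear charge on Si (Z=14) contracts it more, so Si⁴⁺ < Mg²⁺ — yet in this decreasing list Si⁴⁺ sits before Mg²⁺. Nothing else is reversed, so Mg²⁺ should move one place to the left.

Mg²⁺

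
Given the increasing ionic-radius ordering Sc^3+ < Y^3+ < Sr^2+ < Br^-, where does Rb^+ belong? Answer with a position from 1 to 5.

Electron counts and nuclear charges: Sc^3+: 18 e⁻, Z=21, Y^3+: 36 e⁻, Z=39, Sr^2+: 36 e⁻, Z=38, Rb^+: 36 e⁻, Z=37, Br^-: 36 e⁻, Z=35. Sc^3+ < Y^3+ (same group, period 4 vs 5); Y^3+ < Sr^2+ (isoelectronic, higher Z=39 is smaller); Sr^2+ < Rb^+ (both 36 e⁻, Z=38>37); Rb^+ < Br^- (isoelectronic, higher Z=37 is smaller).
Merged order: Sc^3+ < Y^3+ < Sr^2+ < Rb^+ < Br^- — Rb^+ is number 4.

4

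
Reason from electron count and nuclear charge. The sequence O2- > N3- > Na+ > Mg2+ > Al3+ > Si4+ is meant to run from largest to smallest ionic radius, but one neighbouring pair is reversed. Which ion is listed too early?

O2-

Scanning neighbour by neighbour, only O2-/N3- violates a trend: O2- and N3- share 10 electrons; the higher nuclear charge on O (Z=8) contracts it more, so O2- < N3-. That makes O2- the one sitting a position early relative to where it belongs.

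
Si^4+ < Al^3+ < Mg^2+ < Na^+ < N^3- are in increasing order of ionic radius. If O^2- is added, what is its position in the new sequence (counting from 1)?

Each ion has 10 electrons. The ranking follows nuclear charge in reverse — greater Z gives a smaller radius. Si^4+ (Z=14), Al^3+ (Z=13), Mg^2+ (Z=12), Na^+ (Z=11), O^2- (Z=8), N^3- (Z=7).
The complete sequence is Si^4+ < Al^3+ < Mg^2+ < Na^+ < O^2- < N^3-. O^2- sits at position 5.

5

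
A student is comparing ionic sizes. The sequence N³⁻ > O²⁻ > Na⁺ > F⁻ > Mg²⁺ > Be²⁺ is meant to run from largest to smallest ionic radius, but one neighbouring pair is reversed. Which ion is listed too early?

Na⁺

Check each adjacent pair. Na⁺ and F⁻ are reversed: Na⁺ and F⁻ share 10 electrons; the higher nuclear charge on Na (Z=11) contracts it more, so Na⁺ < F⁻. No other neighbouring pair contradicts the periodic trends, so Na⁺ is the ion listed too early.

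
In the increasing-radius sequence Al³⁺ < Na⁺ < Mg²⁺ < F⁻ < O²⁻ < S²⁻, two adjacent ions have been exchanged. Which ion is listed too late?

Compare adjacent ions: both have 10 electrons but Z(Mg)=12 > Z(Na)=11, so Mg²⁺ should be the smaller of the two — yet in this increasing list Na⁺ sits before Mg²⁺. Nothing else is reversed, so Mg²⁺ should move one place to the left.

Mg²⁺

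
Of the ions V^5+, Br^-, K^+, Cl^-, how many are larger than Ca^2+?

3

First list Z and electron count for each: V^5+ has 18 e⁻ (Z=23), Ca^2+ has 18 e⁻ (Z=20), K^+ has 18 e⁻ (Z=19), Cl^- has 18 e⁻ (Z=17), Br^- has 36 e⁻ (Z=35). V^5+ < Ca^2+ (isoelectronic, higher Z=23 is smaller); Ca^2+ < K^+ (both 18 e⁻, Z=20>19); K^+ < Cl^- (both 18 e⁻, Z=19>17); Cl^- < Br^- (same group, 1 shell fewer).
Placing each against Ca^2+: smaller — V^5+; larger — K^+, Cl^-, Br^-. So 3 are larger.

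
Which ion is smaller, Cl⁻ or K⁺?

All of these have 18 electrons (isoelectronic). With the same electron cloud, the ion with the most protons pulls it in tightest. Nuclear charges: K⁺ (Z=19), Cl⁻ (Z=17). Highest Z is smallest.

K⁺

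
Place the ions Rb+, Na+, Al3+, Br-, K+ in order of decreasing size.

Br- > Rb+ > K+ > Na+ > Al3+

Work out protons and electrons: Al3+: 10 e⁻, Z=13, Na+: 10 e⁻, Z=11, K+: 18 e⁻, Z=19, Rb+: 36 e⁻, Z=37, Br-: 36 e⁻, Z=35. Al3+ < Na+ (both 10 e⁻, Z=13>11); Na+ < K+ (same group, period 3 vs 4); K+ < Rb+ (same group, period 4 vs 5); Rb+ < Br- (both 36 e⁻, Z=37>35).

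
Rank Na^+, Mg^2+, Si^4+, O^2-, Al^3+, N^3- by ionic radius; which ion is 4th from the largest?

Mg^2+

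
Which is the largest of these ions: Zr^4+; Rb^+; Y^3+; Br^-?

Br^-

Isoelectronic series (36 e⁻ each). Size is set by nuclear charge: more protons means a smaller ion. Zr^4+ (Z=40), Y^3+ (Z=39), Rb^+ (Z=37), Br^- (Z=35).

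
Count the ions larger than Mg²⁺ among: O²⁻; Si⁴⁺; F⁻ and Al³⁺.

2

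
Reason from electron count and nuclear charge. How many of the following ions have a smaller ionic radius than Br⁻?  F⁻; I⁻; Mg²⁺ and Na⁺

Work out protons and electrons: Mg²⁺: 10 e⁻, Z=12, Na⁺: 10 e⁻, Z=11, F⁻: 10 e⁻, Z=9, Br⁻: 36 e⁻, Z=35, I⁻: 54 e⁻, Z=53. Mg²⁺ < Na⁺ (both 10 e⁻, Z=12>11); Na⁺ < F⁻ (both 10 e⁻, Z=11>9); F⁻ < Br⁻ (same group, period 2 vs 4); Br⁻ < I⁻ (same group, period 4 vs 5).
Overall: Mg²⁺ < Na⁺ < F⁻ < Br⁻ < I⁻. Br⁻ has 3 below it and 1 above. So 3 are smaller.

3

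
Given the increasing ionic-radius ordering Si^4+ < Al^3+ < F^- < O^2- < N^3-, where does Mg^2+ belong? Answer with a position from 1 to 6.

3

All of these have 10 electrons (isoelectronic). With the same electron cloud, the ion with the most protons pulls it in tightest. Nuclear charges: Si^4+ (Z=14), Al^3+ (Z=13), Mg^2+ (Z=12), F^- (Z=9), O^2- (Z=8), N^3- (Z=7). Highest Z is smallest.
Merged order: Si^4+ < Al^3+ < Mg^2+ < F^- < O^2- < N^3- — Mg^2+ is number 3.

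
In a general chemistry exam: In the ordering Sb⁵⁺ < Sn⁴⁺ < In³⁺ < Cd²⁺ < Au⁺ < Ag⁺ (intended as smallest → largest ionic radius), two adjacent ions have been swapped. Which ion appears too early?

The pair Au⁺, Ag⁺ is the wrong way round — same group and charge — period 5 sits above period 6, so Ag⁺ is smaller. All other adjacent pairs agree with periodic trends, so Au⁺ is the misplaced ion.

Au⁺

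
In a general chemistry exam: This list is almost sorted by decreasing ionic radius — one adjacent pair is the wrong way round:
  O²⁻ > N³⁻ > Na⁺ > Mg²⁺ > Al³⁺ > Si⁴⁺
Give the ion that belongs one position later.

O²⁻

Compare adjacent ions: O²⁻ and N³⁻ share 10 electrons; the higher nuclear charge on O (Z=8) contracts it more, so O²⁻ < N³⁻ — yet in this decreasing list O²⁻ sits before N³⁻. Nothing else is reversed, so O²⁻ should move one place to the right.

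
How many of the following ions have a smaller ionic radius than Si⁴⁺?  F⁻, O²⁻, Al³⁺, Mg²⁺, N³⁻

0

Each ion has 10 electrons. The ranking follows nuclear charge in reverse — greater Z gives a smaller radius. Si⁴⁺ (Z=14), Al³⁺ (Z=13), Mg²⁺ (Z=12), F⁻ (Z=9), O²⁻ (Z=8), N³⁻ (Z=7).
Overall: Si⁴⁺ < Al³⁺ < Mg²⁺ < F⁻ < O²⁻ < N³⁻. Si⁴⁺ has 0 below it and 5 above. So 0 are smaller.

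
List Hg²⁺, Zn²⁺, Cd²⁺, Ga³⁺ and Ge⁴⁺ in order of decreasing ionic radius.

Hg²⁺ > Cd²⁺ > Zn²⁺ > Ga³⁺ > Ge⁴⁺

Electron counts and nuclear charges: Ge⁴⁺ (Z=32, 28 e⁻), Ga³⁺ (Z=31, 28 e⁻), Zn²⁺ (Z=30, 28 e⁻), Cd²⁺ (Z=48, 46 e⁻), Hg²⁺ (Z=80, 78 e⁻). Ge⁴⁺ < Ga³⁺ (isoelectronic, higher Z=32 is smaller); Ga³⁺ < Zn²⁺ (isoelectronic, higher Z=31 is smaller); Zn²⁺ < Cd²⁺ (same group, period 4 vs 5); Cd²⁺ < Hg²⁺ (same group, period 5 vs 6).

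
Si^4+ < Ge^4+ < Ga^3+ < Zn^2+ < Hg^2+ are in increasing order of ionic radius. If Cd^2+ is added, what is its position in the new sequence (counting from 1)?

5

Si^4+: 10 e⁻, Z=14, Ge^4+: 28 e⁻, Z=32, Ga^3+: 28 e⁻, Z=31, Zn^2+: 28 e⁻, Z=30, Cd^2+: 46 e⁻, Z=48, Hg^2+: 78 e⁻, Z=80. Si^4+ < Ge^4+ (same group, period 3 vs 4); Ge^4+ < Ga^3+ (isoelectronic, higher Z=32 is smaller); Ga^3+ < Zn^2+ (both 28 e⁻, Z=31>30); Zn^2+ < Cd^2+ (same group, period 4 vs 5); Cd^2+ < Hg^2+ (same group, 1 shell fewer).
Putting Cd^2+ in gives Si^4+ < Ge^4+ < Ga^3+ < Zn^2+ < Cd^2+ < Hg^2+; it lands at slot 5.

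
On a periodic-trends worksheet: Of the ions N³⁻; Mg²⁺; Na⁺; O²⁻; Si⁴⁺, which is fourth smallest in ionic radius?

Each ion has 10 electrons. The ranking follows nuclear charge in reverse — greater Z gives a smaller radius. Si⁴⁺ (Z=14), Mg²⁺ (Z=12), Na⁺ (Z=11), O²⁻ (Z=8), N³⁻ (Z=7).
That gives Si⁴⁺ < Mg²⁺ < Na⁺ < O²⁻ < N³⁻. From the smallest end, number 4 is O²⁻.

O²⁻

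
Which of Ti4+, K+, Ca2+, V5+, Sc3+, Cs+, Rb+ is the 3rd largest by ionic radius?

K+

Electron counts and nuclear charges: V5+ has 18 e⁻ (Z=23), Ti4+ has 18 e⁻ (Z=22), Sc3+ has 18 e⁻ (Z=21), Ca2+ has 18 e⁻ (Z=20), K+ has 18 e⁻ (Z=19), Rb+ has 36 e⁻ (Z=37), Cs+ has 54 e⁻ (Z=55). V5+ < Ti4+ (both 18 e⁻, Z=23>22); Ti4+ < Sc3+ (isoelectronic, higher Z=22 is smaller); Sc3+ < Ca2+ (isoelectronic, higher Z=21 is smaller); Ca2+ < K+ (isoelectronic, higher Z=20 is smaller); K+ < Rb+ (same group, 1 shell fewer); Rb+ < Cs+ (same group, period 5 vs 6).
That gives V5+ < Ti4+ < Sc3+ < Ca2+ < K+ < Rb+ < Cs+. From the largest end, number 3 is K+.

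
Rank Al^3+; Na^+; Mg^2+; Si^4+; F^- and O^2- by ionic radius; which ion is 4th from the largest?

Mg^2+

These species are isoelectronic with 10 electrons. The only difference is the number of protons: Si^4+ (Z=14), Al^3+ (Z=13), Mg^2+ (Z=12), Na^+ (Z=11), F^- (Z=9), O^2- (Z=8). The strongest nuclear pull (Si^4+) gives the smallest ion.
Full ascending order: Si^4+ < Al^3+ < Mg^2+ < Na^+ < F^- < O^2-. Counting from the largest, position 4 is Mg^2+.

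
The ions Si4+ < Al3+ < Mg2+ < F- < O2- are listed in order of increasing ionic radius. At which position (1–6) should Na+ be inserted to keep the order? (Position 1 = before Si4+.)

4

Isoelectronic series (10 e⁻ each). Size is set by nuclear charge: more protons means a smaller ion. Si4+ (Z=14), Al3+ (Z=13), Mg2+ (Z=12), Na+ (Z=11), F- (Z=9), O2- (Z=8).
Putting Na+ in gives Si4+ < Al3+ < Mg2+ < Na+ < F- < O2-; it lands at slot 4.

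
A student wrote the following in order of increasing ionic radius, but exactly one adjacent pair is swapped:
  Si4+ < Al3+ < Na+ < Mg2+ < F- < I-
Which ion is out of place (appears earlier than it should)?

Na+

Compare adjacent ions: Mg2+ and Na+ share 10 electrons; the higher nuclear charge on Mg (Z=12) contracts it more, so Mg2+ < Na+ — yet in this increasing list Na+ sits before Mg2+. Nothing else is reversed, so Na+ should move one place to the right.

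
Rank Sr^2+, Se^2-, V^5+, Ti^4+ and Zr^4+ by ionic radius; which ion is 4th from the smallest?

Tabulating Z and e⁻: V^5+ (Z=23, 18 e⁻), Ti^4+ (Z=22, 18 e⁻), Zr^4+ (Z=40, 36 e⁻), Sr^2+ (Z=38, 36 e⁻), Se^2- (Z=34, 36 e⁻). V^5+ < Ti^4+ (isoelectronic, higher Z=23 is smaller); Ti^4+ < Zr^4+ (same group, 1 shell fewer); Zr^4+ < Sr^2+ (isoelectronic, higher Z=40 is smaller); Sr^2+ < Se^2- (both 36 e⁻, Z=38>34).
So the order is V^5+ < Ti^4+ < Zr^4+ < Sr^2+ < Se^2-; the 4th-smallest ion is Sr^2+.

Sr^2+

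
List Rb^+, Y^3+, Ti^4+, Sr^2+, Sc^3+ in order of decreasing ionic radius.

Tabulating Z and e⁻: Ti^4+ has 18 e⁻ (Z=22), Sc^3+ has 18 e⁻ (Z=21), Y^3+ has 36 e⁻ (Z=39), Sr^2+ has 36 e⁻ (Z=38), Rb^+ has 36 e⁻ (Z=37). Ti^4+ < Sc^3+ (both 18 e⁻, Z=22>21); Sc^3+ < Y^3+ (same group, 1 shell fewer); Y^3+ < Sr^2+ (both 36 e⁻, Z=39>38); Sr^2+ < Rb^+ (isoelectronic, higher Z=38 is smaller).

Rb^+ > Sr^2+ > Y^3+ > Sc^3+ > Ti^4+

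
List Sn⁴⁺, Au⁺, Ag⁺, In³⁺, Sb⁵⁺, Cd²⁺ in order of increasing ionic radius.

Electron counts and nuclear charges: Sb⁵⁺ (Z=51, 46 e⁻), Sn⁴⁺ (Z=50, 46 e⁻), In³⁺ (Z=49, 46 e⁻), Cd²⁺ (Z=48, 46 e⁻), Ag⁺ (Z=47, 46 e⁻), Au⁺ (Z=79, 78 e⁻). Sb⁵⁺ < Sn⁴⁺ (both 46 e⁻, Z=51>50); Sn⁴⁺ < In³⁺ (both 46 e⁻, Z=50>49); In³⁺ < Cd²⁺ (both 46 e⁻, Z=49>48); Cd²⁺ < Ag⁺ (both 46 e⁻, Z=48>47); Ag⁺ < Au⁺ (same group, period 5 vs 6).

Sb⁵⁺ < Sn⁴⁺ < In³⁺ < Cd²⁺ < Ag⁺ < Au⁺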